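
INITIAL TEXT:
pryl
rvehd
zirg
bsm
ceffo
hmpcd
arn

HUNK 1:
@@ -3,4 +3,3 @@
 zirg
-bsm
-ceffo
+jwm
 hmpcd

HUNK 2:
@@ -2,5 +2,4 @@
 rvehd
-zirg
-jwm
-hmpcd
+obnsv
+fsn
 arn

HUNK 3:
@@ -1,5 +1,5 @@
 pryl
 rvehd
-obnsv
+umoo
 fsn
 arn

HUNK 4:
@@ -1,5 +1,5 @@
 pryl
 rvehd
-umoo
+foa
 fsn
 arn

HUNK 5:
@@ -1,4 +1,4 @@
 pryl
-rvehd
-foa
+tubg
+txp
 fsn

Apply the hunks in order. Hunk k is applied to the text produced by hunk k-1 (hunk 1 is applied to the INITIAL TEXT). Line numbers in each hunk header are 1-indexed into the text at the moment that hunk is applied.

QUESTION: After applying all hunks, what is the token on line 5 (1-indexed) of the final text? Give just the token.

Answer: arn

Derivation:
Hunk 1: at line 3 remove [bsm,ceffo] add [jwm] -> 6 lines: pryl rvehd zirg jwm hmpcd arn
Hunk 2: at line 2 remove [zirg,jwm,hmpcd] add [obnsv,fsn] -> 5 lines: pryl rvehd obnsv fsn arn
Hunk 3: at line 1 remove [obnsv] add [umoo] -> 5 lines: pryl rvehd umoo fsn arn
Hunk 4: at line 1 remove [umoo] add [foa] -> 5 lines: pryl rvehd foa fsn arn
Hunk 5: at line 1 remove [rvehd,foa] add [tubg,txp] -> 5 lines: pryl tubg txp fsn arn
Final line 5: arn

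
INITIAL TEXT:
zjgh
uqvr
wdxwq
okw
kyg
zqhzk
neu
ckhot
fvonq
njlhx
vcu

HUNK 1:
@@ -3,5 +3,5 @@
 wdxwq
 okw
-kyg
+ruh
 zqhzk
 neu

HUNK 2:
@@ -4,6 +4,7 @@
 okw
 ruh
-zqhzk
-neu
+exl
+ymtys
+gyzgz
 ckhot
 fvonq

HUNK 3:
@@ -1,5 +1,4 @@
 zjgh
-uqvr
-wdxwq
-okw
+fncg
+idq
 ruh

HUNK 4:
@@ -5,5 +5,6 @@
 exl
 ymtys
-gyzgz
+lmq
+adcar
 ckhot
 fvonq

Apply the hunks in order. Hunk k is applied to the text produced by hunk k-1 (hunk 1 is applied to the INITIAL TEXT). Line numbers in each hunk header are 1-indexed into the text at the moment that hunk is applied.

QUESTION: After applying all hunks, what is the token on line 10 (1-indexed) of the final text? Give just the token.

Hunk 1: at line 3 remove [kyg] add [ruh] -> 11 lines: zjgh uqvr wdxwq okw ruh zqhzk neu ckhot fvonq njlhx vcu
Hunk 2: at line 4 remove [zqhzk,neu] add [exl,ymtys,gyzgz] -> 12 lines: zjgh uqvr wdxwq okw ruh exl ymtys gyzgz ckhot fvonq njlhx vcu
Hunk 3: at line 1 remove [uqvr,wdxwq,okw] add [fncg,idq] -> 11 lines: zjgh fncg idq ruh exl ymtys gyzgz ckhot fvonq njlhx vcu
Hunk 4: at line 5 remove [gyzgz] add [lmq,adcar] -> 12 lines: zjgh fncg idq ruh exl ymtys lmq adcar ckhot fvonq njlhx vcu
Final line 10: fvonq

Answer: fvonq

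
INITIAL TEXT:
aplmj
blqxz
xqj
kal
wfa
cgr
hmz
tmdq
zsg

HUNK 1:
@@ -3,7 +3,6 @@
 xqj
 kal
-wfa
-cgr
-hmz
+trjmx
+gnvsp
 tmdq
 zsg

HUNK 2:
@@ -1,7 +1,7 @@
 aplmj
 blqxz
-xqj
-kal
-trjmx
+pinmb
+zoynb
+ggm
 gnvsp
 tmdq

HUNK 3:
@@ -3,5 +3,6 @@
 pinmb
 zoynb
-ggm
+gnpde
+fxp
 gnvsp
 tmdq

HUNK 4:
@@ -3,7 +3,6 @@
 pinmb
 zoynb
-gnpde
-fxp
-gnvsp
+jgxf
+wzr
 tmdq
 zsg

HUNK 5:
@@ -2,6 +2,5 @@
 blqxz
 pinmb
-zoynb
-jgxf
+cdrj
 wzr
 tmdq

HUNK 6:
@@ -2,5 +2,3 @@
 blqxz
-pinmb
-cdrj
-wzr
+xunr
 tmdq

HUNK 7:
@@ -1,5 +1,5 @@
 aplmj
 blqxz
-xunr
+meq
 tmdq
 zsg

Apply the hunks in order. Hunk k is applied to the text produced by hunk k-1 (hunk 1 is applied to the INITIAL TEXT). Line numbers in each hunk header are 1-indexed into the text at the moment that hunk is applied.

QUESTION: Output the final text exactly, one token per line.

Answer: aplmj
blqxz
meq
tmdq
zsg

Derivation:
Hunk 1: at line 3 remove [wfa,cgr,hmz] add [trjmx,gnvsp] -> 8 lines: aplmj blqxz xqj kal trjmx gnvsp tmdq zsg
Hunk 2: at line 1 remove [xqj,kal,trjmx] add [pinmb,zoynb,ggm] -> 8 lines: aplmj blqxz pinmb zoynb ggm gnvsp tmdq zsg
Hunk 3: at line 3 remove [ggm] add [gnpde,fxp] -> 9 lines: aplmj blqxz pinmb zoynb gnpde fxp gnvsp tmdq zsg
Hunk 4: at line 3 remove [gnpde,fxp,gnvsp] add [jgxf,wzr] -> 8 lines: aplmj blqxz pinmb zoynb jgxf wzr tmdq zsg
Hunk 5: at line 2 remove [zoynb,jgxf] add [cdrj] -> 7 lines: aplmj blqxz pinmb cdrj wzr tmdq zsg
Hunk 6: at line 2 remove [pinmb,cdrj,wzr] add [xunr] -> 5 lines: aplmj blqxz xunr tmdq zsg
Hunk 7: at line 1 remove [xunr] add [meq] -> 5 lines: aplmj blqxz meq tmdq zsg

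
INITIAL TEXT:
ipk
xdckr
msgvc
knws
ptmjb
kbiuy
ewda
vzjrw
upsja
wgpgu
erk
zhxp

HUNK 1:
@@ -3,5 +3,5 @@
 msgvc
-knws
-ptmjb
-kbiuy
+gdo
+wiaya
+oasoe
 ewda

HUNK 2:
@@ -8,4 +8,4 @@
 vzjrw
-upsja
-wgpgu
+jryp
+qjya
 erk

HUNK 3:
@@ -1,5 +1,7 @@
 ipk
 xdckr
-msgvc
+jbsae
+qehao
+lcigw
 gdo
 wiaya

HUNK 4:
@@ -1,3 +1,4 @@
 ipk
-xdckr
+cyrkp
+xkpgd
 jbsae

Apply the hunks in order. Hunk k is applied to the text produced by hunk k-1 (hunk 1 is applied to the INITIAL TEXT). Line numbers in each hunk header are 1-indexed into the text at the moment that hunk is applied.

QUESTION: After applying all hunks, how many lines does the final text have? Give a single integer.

Answer: 15

Derivation:
Hunk 1: at line 3 remove [knws,ptmjb,kbiuy] add [gdo,wiaya,oasoe] -> 12 lines: ipk xdckr msgvc gdo wiaya oasoe ewda vzjrw upsja wgpgu erk zhxp
Hunk 2: at line 8 remove [upsja,wgpgu] add [jryp,qjya] -> 12 lines: ipk xdckr msgvc gdo wiaya oasoe ewda vzjrw jryp qjya erk zhxp
Hunk 3: at line 1 remove [msgvc] add [jbsae,qehao,lcigw] -> 14 lines: ipk xdckr jbsae qehao lcigw gdo wiaya oasoe ewda vzjrw jryp qjya erk zhxp
Hunk 4: at line 1 remove [xdckr] add [cyrkp,xkpgd] -> 15 lines: ipk cyrkp xkpgd jbsae qehao lcigw gdo wiaya oasoe ewda vzjrw jryp qjya erk zhxp
Final line count: 15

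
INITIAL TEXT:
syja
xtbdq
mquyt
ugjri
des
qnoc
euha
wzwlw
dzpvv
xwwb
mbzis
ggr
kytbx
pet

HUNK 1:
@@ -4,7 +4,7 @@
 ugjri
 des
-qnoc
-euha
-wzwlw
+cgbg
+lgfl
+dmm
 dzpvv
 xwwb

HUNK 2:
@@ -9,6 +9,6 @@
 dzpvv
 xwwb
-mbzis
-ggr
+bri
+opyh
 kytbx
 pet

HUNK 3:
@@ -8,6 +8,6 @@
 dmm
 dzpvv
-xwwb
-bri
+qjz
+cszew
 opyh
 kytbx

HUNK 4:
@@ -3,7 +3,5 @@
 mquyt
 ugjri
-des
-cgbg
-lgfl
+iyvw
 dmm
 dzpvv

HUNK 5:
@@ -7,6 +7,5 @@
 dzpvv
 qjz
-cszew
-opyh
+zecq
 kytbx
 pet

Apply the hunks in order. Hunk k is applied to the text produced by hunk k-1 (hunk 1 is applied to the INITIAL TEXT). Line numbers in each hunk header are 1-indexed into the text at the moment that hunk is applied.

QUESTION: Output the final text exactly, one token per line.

Hunk 1: at line 4 remove [qnoc,euha,wzwlw] add [cgbg,lgfl,dmm] -> 14 lines: syja xtbdq mquyt ugjri des cgbg lgfl dmm dzpvv xwwb mbzis ggr kytbx pet
Hunk 2: at line 9 remove [mbzis,ggr] add [bri,opyh] -> 14 lines: syja xtbdq mquyt ugjri des cgbg lgfl dmm dzpvv xwwb bri opyh kytbx pet
Hunk 3: at line 8 remove [xwwb,bri] add [qjz,cszew] -> 14 lines: syja xtbdq mquyt ugjri des cgbg lgfl dmm dzpvv qjz cszew opyh kytbx pet
Hunk 4: at line 3 remove [des,cgbg,lgfl] add [iyvw] -> 12 lines: syja xtbdq mquyt ugjri iyvw dmm dzpvv qjz cszew opyh kytbx pet
Hunk 5: at line 7 remove [cszew,opyh] add [zecq] -> 11 lines: syja xtbdq mquyt ugjri iyvw dmm dzpvv qjz zecq kytbx pet

Answer: syja
xtbdq
mquyt
ugjri
iyvw
dmm
dzpvv
qjz
zecq
kytbx
pet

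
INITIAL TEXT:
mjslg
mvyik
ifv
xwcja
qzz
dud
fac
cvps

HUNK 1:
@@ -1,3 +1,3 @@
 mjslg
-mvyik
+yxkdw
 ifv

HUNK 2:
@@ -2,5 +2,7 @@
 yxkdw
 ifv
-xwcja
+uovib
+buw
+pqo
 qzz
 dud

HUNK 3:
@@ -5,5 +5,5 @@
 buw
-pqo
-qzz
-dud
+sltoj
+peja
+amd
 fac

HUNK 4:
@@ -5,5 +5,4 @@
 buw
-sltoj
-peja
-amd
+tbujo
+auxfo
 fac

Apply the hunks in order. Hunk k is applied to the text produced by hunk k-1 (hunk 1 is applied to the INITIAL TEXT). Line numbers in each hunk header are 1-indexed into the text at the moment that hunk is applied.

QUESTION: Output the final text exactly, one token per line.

Hunk 1: at line 1 remove [mvyik] add [yxkdw] -> 8 lines: mjslg yxkdw ifv xwcja qzz dud fac cvps
Hunk 2: at line 2 remove [xwcja] add [uovib,buw,pqo] -> 10 lines: mjslg yxkdw ifv uovib buw pqo qzz dud fac cvps
Hunk 3: at line 5 remove [pqo,qzz,dud] add [sltoj,peja,amd] -> 10 lines: mjslg yxkdw ifv uovib buw sltoj peja amd fac cvps
Hunk 4: at line 5 remove [sltoj,peja,amd] add [tbujo,auxfo] -> 9 lines: mjslg yxkdw ifv uovib buw tbujo auxfo fac cvps

Answer: mjslg
yxkdw
ifv
uovib
buw
tbujo
auxfo
fac
cvps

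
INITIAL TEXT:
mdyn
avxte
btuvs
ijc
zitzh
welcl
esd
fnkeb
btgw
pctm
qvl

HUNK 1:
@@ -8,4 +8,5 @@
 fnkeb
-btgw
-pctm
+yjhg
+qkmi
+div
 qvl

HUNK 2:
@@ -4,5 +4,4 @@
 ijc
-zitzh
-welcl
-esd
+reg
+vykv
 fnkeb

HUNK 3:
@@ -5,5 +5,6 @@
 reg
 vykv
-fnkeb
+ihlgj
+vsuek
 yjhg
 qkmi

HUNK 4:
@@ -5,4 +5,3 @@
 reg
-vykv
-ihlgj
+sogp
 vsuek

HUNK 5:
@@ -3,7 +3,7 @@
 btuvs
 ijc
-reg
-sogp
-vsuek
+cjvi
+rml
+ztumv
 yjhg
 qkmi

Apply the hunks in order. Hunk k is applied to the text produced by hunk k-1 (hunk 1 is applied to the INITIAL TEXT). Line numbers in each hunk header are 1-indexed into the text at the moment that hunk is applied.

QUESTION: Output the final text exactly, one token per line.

Hunk 1: at line 8 remove [btgw,pctm] add [yjhg,qkmi,div] -> 12 lines: mdyn avxte btuvs ijc zitzh welcl esd fnkeb yjhg qkmi div qvl
Hunk 2: at line 4 remove [zitzh,welcl,esd] add [reg,vykv] -> 11 lines: mdyn avxte btuvs ijc reg vykv fnkeb yjhg qkmi div qvl
Hunk 3: at line 5 remove [fnkeb] add [ihlgj,vsuek] -> 12 lines: mdyn avxte btuvs ijc reg vykv ihlgj vsuek yjhg qkmi div qvl
Hunk 4: at line 5 remove [vykv,ihlgj] add [sogp] -> 11 lines: mdyn avxte btuvs ijc reg sogp vsuek yjhg qkmi div qvl
Hunk 5: at line 3 remove [reg,sogp,vsuek] add [cjvi,rml,ztumv] -> 11 lines: mdyn avxte btuvs ijc cjvi rml ztumv yjhg qkmi div qvl

Answer: mdyn
avxte
btuvs
ijc
cjvi
rml
ztumv
yjhg
qkmi
div
qvl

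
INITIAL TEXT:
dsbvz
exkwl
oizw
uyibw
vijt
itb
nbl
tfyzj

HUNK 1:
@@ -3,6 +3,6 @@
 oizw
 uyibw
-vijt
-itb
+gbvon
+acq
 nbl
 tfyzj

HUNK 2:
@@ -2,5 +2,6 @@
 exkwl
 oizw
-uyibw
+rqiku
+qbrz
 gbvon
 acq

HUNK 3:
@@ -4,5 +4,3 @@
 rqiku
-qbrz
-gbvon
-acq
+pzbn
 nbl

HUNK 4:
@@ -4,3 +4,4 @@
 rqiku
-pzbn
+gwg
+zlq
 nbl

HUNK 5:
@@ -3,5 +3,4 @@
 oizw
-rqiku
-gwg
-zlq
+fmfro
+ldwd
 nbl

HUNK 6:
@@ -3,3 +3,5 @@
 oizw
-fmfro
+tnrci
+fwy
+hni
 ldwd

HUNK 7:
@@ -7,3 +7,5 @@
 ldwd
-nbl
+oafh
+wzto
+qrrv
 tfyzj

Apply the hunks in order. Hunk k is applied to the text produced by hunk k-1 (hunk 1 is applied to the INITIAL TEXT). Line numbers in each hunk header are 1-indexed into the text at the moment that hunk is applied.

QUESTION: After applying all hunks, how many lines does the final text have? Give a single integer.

Answer: 11

Derivation:
Hunk 1: at line 3 remove [vijt,itb] add [gbvon,acq] -> 8 lines: dsbvz exkwl oizw uyibw gbvon acq nbl tfyzj
Hunk 2: at line 2 remove [uyibw] add [rqiku,qbrz] -> 9 lines: dsbvz exkwl oizw rqiku qbrz gbvon acq nbl tfyzj
Hunk 3: at line 4 remove [qbrz,gbvon,acq] add [pzbn] -> 7 lines: dsbvz exkwl oizw rqiku pzbn nbl tfyzj
Hunk 4: at line 4 remove [pzbn] add [gwg,zlq] -> 8 lines: dsbvz exkwl oizw rqiku gwg zlq nbl tfyzj
Hunk 5: at line 3 remove [rqiku,gwg,zlq] add [fmfro,ldwd] -> 7 lines: dsbvz exkwl oizw fmfro ldwd nbl tfyzj
Hunk 6: at line 3 remove [fmfro] add [tnrci,fwy,hni] -> 9 lines: dsbvz exkwl oizw tnrci fwy hni ldwd nbl tfyzj
Hunk 7: at line 7 remove [nbl] add [oafh,wzto,qrrv] -> 11 lines: dsbvz exkwl oizw tnrci fwy hni ldwd oafh wzto qrrv tfyzj
Final line count: 11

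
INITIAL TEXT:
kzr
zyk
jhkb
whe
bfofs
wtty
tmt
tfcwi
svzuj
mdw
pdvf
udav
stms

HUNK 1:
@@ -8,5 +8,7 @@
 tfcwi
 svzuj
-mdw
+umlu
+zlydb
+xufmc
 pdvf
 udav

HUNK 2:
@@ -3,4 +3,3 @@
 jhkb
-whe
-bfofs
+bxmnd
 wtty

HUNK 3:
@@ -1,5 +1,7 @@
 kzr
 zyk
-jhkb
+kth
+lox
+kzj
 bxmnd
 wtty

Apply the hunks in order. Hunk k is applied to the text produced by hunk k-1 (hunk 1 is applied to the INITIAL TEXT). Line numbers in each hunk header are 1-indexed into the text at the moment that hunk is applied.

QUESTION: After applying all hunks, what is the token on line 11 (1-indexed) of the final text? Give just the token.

Hunk 1: at line 8 remove [mdw] add [umlu,zlydb,xufmc] -> 15 lines: kzr zyk jhkb whe bfofs wtty tmt tfcwi svzuj umlu zlydb xufmc pdvf udav stms
Hunk 2: at line 3 remove [whe,bfofs] add [bxmnd] -> 14 lines: kzr zyk jhkb bxmnd wtty tmt tfcwi svzuj umlu zlydb xufmc pdvf udav stms
Hunk 3: at line 1 remove [jhkb] add [kth,lox,kzj] -> 16 lines: kzr zyk kth lox kzj bxmnd wtty tmt tfcwi svzuj umlu zlydb xufmc pdvf udav stms
Final line 11: umlu

Answer: umlu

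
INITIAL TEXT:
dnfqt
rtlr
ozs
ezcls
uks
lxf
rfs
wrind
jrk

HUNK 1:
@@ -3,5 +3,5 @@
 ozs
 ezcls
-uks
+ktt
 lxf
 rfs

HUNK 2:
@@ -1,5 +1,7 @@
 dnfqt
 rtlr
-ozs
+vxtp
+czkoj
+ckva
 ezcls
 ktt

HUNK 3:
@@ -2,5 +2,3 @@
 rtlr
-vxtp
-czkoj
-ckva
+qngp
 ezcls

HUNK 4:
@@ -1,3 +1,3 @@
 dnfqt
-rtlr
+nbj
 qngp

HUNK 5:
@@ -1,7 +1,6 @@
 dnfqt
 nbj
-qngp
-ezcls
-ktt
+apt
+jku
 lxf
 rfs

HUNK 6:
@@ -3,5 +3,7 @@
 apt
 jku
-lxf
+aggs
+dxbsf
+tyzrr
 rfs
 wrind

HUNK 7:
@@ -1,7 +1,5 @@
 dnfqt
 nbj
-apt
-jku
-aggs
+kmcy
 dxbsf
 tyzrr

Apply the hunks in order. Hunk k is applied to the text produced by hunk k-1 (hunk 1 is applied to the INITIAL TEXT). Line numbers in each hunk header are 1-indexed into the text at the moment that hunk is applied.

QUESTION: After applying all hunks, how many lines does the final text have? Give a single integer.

Answer: 8

Derivation:
Hunk 1: at line 3 remove [uks] add [ktt] -> 9 lines: dnfqt rtlr ozs ezcls ktt lxf rfs wrind jrk
Hunk 2: at line 1 remove [ozs] add [vxtp,czkoj,ckva] -> 11 lines: dnfqt rtlr vxtp czkoj ckva ezcls ktt lxf rfs wrind jrk
Hunk 3: at line 2 remove [vxtp,czkoj,ckva] add [qngp] -> 9 lines: dnfqt rtlr qngp ezcls ktt lxf rfs wrind jrk
Hunk 4: at line 1 remove [rtlr] add [nbj] -> 9 lines: dnfqt nbj qngp ezcls ktt lxf rfs wrind jrk
Hunk 5: at line 1 remove [qngp,ezcls,ktt] add [apt,jku] -> 8 lines: dnfqt nbj apt jku lxf rfs wrind jrk
Hunk 6: at line 3 remove [lxf] add [aggs,dxbsf,tyzrr] -> 10 lines: dnfqt nbj apt jku aggs dxbsf tyzrr rfs wrind jrk
Hunk 7: at line 1 remove [apt,jku,aggs] add [kmcy] -> 8 lines: dnfqt nbj kmcy dxbsf tyzrr rfs wrind jrk
Final line count: 8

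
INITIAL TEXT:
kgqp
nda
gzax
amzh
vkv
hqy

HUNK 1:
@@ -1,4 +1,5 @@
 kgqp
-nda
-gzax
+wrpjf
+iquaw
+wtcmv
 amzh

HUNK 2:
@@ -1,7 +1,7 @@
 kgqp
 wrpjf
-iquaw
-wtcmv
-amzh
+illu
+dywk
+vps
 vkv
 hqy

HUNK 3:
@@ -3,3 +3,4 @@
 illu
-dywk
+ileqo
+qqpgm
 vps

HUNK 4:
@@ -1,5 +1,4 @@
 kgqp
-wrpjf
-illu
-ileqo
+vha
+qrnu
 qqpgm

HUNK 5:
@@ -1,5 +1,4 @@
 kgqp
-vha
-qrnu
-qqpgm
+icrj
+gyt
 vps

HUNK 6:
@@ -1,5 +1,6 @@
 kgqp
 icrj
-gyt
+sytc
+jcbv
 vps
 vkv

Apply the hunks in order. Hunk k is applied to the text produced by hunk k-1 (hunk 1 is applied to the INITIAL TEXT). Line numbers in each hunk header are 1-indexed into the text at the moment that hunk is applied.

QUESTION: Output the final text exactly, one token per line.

Answer: kgqp
icrj
sytc
jcbv
vps
vkv
hqy

Derivation:
Hunk 1: at line 1 remove [nda,gzax] add [wrpjf,iquaw,wtcmv] -> 7 lines: kgqp wrpjf iquaw wtcmv amzh vkv hqy
Hunk 2: at line 1 remove [iquaw,wtcmv,amzh] add [illu,dywk,vps] -> 7 lines: kgqp wrpjf illu dywk vps vkv hqy
Hunk 3: at line 3 remove [dywk] add [ileqo,qqpgm] -> 8 lines: kgqp wrpjf illu ileqo qqpgm vps vkv hqy
Hunk 4: at line 1 remove [wrpjf,illu,ileqo] add [vha,qrnu] -> 7 lines: kgqp vha qrnu qqpgm vps vkv hqy
Hunk 5: at line 1 remove [vha,qrnu,qqpgm] add [icrj,gyt] -> 6 lines: kgqp icrj gyt vps vkv hqy
Hunk 6: at line 1 remove [gyt] add [sytc,jcbv] -> 7 lines: kgqp icrj sytc jcbv vps vkv hqy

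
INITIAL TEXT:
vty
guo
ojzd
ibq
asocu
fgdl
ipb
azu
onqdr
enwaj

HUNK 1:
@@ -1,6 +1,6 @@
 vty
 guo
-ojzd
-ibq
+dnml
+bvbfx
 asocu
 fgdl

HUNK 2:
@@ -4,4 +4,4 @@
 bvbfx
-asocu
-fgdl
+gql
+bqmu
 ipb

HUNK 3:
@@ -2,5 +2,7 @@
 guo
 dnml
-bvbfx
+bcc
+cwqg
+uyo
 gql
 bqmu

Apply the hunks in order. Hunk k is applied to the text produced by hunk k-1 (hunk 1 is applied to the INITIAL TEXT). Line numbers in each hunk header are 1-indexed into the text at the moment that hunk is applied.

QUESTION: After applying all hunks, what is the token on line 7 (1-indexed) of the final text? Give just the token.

Hunk 1: at line 1 remove [ojzd,ibq] add [dnml,bvbfx] -> 10 lines: vty guo dnml bvbfx asocu fgdl ipb azu onqdr enwaj
Hunk 2: at line 4 remove [asocu,fgdl] add [gql,bqmu] -> 10 lines: vty guo dnml bvbfx gql bqmu ipb azu onqdr enwaj
Hunk 3: at line 2 remove [bvbfx] add [bcc,cwqg,uyo] -> 12 lines: vty guo dnml bcc cwqg uyo gql bqmu ipb azu onqdr enwaj
Final line 7: gql

Answer: gql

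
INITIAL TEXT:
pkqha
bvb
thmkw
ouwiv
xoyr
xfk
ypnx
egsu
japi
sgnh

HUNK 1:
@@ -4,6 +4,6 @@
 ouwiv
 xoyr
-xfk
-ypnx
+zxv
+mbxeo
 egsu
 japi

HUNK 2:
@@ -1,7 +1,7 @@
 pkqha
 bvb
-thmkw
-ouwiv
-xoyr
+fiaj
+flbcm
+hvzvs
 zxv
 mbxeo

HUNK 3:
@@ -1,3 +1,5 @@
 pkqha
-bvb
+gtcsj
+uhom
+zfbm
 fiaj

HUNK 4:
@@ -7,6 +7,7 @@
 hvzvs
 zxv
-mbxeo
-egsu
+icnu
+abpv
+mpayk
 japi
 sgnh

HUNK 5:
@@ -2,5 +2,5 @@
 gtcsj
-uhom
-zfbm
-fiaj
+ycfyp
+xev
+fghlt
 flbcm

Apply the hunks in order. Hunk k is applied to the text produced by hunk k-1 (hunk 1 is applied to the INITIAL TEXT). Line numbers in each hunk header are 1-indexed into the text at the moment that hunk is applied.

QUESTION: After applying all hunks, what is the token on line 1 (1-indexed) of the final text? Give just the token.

Answer: pkqha

Derivation:
Hunk 1: at line 4 remove [xfk,ypnx] add [zxv,mbxeo] -> 10 lines: pkqha bvb thmkw ouwiv xoyr zxv mbxeo egsu japi sgnh
Hunk 2: at line 1 remove [thmkw,ouwiv,xoyr] add [fiaj,flbcm,hvzvs] -> 10 lines: pkqha bvb fiaj flbcm hvzvs zxv mbxeo egsu japi sgnh
Hunk 3: at line 1 remove [bvb] add [gtcsj,uhom,zfbm] -> 12 lines: pkqha gtcsj uhom zfbm fiaj flbcm hvzvs zxv mbxeo egsu japi sgnh
Hunk 4: at line 7 remove [mbxeo,egsu] add [icnu,abpv,mpayk] -> 13 lines: pkqha gtcsj uhom zfbm fiaj flbcm hvzvs zxv icnu abpv mpayk japi sgnh
Hunk 5: at line 2 remove [uhom,zfbm,fiaj] add [ycfyp,xev,fghlt] -> 13 lines: pkqha gtcsj ycfyp xev fghlt flbcm hvzvs zxv icnu abpv mpayk japi sgnh
Final line 1: pkqha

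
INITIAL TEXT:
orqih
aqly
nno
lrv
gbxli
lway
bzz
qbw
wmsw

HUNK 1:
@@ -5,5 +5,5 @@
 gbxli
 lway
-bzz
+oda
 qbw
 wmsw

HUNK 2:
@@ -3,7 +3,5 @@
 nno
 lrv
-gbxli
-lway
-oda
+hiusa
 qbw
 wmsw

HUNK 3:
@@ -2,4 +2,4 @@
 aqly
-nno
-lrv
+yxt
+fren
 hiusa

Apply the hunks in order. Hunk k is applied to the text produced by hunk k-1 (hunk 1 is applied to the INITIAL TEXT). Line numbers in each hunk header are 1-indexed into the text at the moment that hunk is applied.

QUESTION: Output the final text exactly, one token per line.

Hunk 1: at line 5 remove [bzz] add [oda] -> 9 lines: orqih aqly nno lrv gbxli lway oda qbw wmsw
Hunk 2: at line 3 remove [gbxli,lway,oda] add [hiusa] -> 7 lines: orqih aqly nno lrv hiusa qbw wmsw
Hunk 3: at line 2 remove [nno,lrv] add [yxt,fren] -> 7 lines: orqih aqly yxt fren hiusa qbw wmsw

Answer: orqih
aqly
yxt
fren
hiusa
qbw
wmsw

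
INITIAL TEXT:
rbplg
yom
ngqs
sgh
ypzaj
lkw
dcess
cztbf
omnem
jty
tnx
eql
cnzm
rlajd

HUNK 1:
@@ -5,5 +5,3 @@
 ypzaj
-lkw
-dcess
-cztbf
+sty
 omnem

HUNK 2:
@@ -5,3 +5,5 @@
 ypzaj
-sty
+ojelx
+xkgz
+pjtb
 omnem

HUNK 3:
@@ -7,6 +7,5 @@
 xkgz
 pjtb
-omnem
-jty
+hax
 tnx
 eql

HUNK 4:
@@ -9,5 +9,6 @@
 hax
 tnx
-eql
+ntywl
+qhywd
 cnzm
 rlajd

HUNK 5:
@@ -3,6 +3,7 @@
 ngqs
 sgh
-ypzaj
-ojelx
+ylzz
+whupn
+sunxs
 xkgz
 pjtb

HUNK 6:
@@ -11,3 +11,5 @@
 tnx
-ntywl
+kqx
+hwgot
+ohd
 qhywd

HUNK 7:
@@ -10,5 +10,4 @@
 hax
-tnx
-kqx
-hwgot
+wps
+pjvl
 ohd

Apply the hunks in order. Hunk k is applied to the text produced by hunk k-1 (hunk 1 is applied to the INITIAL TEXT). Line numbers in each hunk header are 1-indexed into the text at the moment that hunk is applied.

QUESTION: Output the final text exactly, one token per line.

Hunk 1: at line 5 remove [lkw,dcess,cztbf] add [sty] -> 12 lines: rbplg yom ngqs sgh ypzaj sty omnem jty tnx eql cnzm rlajd
Hunk 2: at line 5 remove [sty] add [ojelx,xkgz,pjtb] -> 14 lines: rbplg yom ngqs sgh ypzaj ojelx xkgz pjtb omnem jty tnx eql cnzm rlajd
Hunk 3: at line 7 remove [omnem,jty] add [hax] -> 13 lines: rbplg yom ngqs sgh ypzaj ojelx xkgz pjtb hax tnx eql cnzm rlajd
Hunk 4: at line 9 remove [eql] add [ntywl,qhywd] -> 14 lines: rbplg yom ngqs sgh ypzaj ojelx xkgz pjtb hax tnx ntywl qhywd cnzm rlajd
Hunk 5: at line 3 remove [ypzaj,ojelx] add [ylzz,whupn,sunxs] -> 15 lines: rbplg yom ngqs sgh ylzz whupn sunxs xkgz pjtb hax tnx ntywl qhywd cnzm rlajd
Hunk 6: at line 11 remove [ntywl] add [kqx,hwgot,ohd] -> 17 lines: rbplg yom ngqs sgh ylzz whupn sunxs xkgz pjtb hax tnx kqx hwgot ohd qhywd cnzm rlajd
Hunk 7: at line 10 remove [tnx,kqx,hwgot] add [wps,pjvl] -> 16 lines: rbplg yom ngqs sgh ylzz whupn sunxs xkgz pjtb hax wps pjvl ohd qhywd cnzm rlajd

Answer: rbplg
yom
ngqs
sgh
ylzz
whupn
sunxs
xkgz
pjtb
hax
wps
pjvl
ohd
qhywd
cnzm
rlajd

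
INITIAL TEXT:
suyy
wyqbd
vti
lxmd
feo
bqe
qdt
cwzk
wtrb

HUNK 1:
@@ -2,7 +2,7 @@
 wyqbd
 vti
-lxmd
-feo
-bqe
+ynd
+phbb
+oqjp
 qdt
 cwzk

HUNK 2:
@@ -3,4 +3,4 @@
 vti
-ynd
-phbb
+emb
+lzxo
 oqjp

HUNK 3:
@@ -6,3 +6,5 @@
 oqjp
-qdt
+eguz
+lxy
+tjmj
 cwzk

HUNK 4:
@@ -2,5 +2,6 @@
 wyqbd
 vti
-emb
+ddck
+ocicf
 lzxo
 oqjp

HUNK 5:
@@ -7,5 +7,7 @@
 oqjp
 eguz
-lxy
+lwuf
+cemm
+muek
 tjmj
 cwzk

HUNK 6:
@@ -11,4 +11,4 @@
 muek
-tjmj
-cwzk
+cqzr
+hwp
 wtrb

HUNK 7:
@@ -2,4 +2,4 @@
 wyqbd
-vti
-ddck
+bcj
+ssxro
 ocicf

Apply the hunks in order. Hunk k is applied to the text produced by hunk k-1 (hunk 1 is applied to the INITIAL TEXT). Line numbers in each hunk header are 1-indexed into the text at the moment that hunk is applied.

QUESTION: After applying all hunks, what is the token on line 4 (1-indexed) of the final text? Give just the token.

Hunk 1: at line 2 remove [lxmd,feo,bqe] add [ynd,phbb,oqjp] -> 9 lines: suyy wyqbd vti ynd phbb oqjp qdt cwzk wtrb
Hunk 2: at line 3 remove [ynd,phbb] add [emb,lzxo] -> 9 lines: suyy wyqbd vti emb lzxo oqjp qdt cwzk wtrb
Hunk 3: at line 6 remove [qdt] add [eguz,lxy,tjmj] -> 11 lines: suyy wyqbd vti emb lzxo oqjp eguz lxy tjmj cwzk wtrb
Hunk 4: at line 2 remove [emb] add [ddck,ocicf] -> 12 lines: suyy wyqbd vti ddck ocicf lzxo oqjp eguz lxy tjmj cwzk wtrb
Hunk 5: at line 7 remove [lxy] add [lwuf,cemm,muek] -> 14 lines: suyy wyqbd vti ddck ocicf lzxo oqjp eguz lwuf cemm muek tjmj cwzk wtrb
Hunk 6: at line 11 remove [tjmj,cwzk] add [cqzr,hwp] -> 14 lines: suyy wyqbd vti ddck ocicf lzxo oqjp eguz lwuf cemm muek cqzr hwp wtrb
Hunk 7: at line 2 remove [vti,ddck] add [bcj,ssxro] -> 14 lines: suyy wyqbd bcj ssxro ocicf lzxo oqjp eguz lwuf cemm muek cqzr hwp wtrb
Final line 4: ssxro

Answer: ssxro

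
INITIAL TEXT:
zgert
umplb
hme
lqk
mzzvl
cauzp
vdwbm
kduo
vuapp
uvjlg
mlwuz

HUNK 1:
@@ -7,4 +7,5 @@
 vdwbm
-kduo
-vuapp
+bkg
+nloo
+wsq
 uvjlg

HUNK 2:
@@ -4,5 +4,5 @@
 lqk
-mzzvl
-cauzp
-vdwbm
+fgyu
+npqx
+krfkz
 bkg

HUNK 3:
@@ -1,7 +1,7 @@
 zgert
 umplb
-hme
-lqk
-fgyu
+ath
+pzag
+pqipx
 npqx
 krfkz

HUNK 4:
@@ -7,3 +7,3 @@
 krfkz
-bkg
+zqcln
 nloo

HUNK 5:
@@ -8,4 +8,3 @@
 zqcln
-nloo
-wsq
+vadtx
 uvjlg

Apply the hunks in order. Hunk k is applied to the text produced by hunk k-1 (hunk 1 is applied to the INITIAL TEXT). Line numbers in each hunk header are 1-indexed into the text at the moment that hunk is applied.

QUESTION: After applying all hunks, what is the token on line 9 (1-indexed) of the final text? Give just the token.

Hunk 1: at line 7 remove [kduo,vuapp] add [bkg,nloo,wsq] -> 12 lines: zgert umplb hme lqk mzzvl cauzp vdwbm bkg nloo wsq uvjlg mlwuz
Hunk 2: at line 4 remove [mzzvl,cauzp,vdwbm] add [fgyu,npqx,krfkz] -> 12 lines: zgert umplb hme lqk fgyu npqx krfkz bkg nloo wsq uvjlg mlwuz
Hunk 3: at line 1 remove [hme,lqk,fgyu] add [ath,pzag,pqipx] -> 12 lines: zgert umplb ath pzag pqipx npqx krfkz bkg nloo wsq uvjlg mlwuz
Hunk 4: at line 7 remove [bkg] add [zqcln] -> 12 lines: zgert umplb ath pzag pqipx npqx krfkz zqcln nloo wsq uvjlg mlwuz
Hunk 5: at line 8 remove [nloo,wsq] add [vadtx] -> 11 lines: zgert umplb ath pzag pqipx npqx krfkz zqcln vadtx uvjlg mlwuz
Final line 9: vadtx

Answer: vadtx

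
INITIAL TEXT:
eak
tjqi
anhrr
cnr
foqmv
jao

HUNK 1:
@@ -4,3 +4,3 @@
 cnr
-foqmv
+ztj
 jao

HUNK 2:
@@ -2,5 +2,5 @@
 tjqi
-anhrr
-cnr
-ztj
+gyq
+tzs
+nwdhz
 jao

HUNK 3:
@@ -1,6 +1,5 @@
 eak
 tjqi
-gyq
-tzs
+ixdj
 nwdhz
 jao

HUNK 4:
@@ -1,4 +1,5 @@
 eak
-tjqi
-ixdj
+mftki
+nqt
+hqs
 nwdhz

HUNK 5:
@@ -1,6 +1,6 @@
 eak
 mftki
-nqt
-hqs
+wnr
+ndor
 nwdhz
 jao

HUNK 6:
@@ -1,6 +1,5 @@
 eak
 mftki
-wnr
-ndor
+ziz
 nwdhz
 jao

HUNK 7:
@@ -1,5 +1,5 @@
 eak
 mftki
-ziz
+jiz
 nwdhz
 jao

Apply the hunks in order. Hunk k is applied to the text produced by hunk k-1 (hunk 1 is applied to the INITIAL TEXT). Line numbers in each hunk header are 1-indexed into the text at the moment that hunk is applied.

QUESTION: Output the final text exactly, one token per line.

Answer: eak
mftki
jiz
nwdhz
jao

Derivation:
Hunk 1: at line 4 remove [foqmv] add [ztj] -> 6 lines: eak tjqi anhrr cnr ztj jao
Hunk 2: at line 2 remove [anhrr,cnr,ztj] add [gyq,tzs,nwdhz] -> 6 lines: eak tjqi gyq tzs nwdhz jao
Hunk 3: at line 1 remove [gyq,tzs] add [ixdj] -> 5 lines: eak tjqi ixdj nwdhz jao
Hunk 4: at line 1 remove [tjqi,ixdj] add [mftki,nqt,hqs] -> 6 lines: eak mftki nqt hqs nwdhz jao
Hunk 5: at line 1 remove [nqt,hqs] add [wnr,ndor] -> 6 lines: eak mftki wnr ndor nwdhz jao
Hunk 6: at line 1 remove [wnr,ndor] add [ziz] -> 5 lines: eak mftki ziz nwdhz jao
Hunk 7: at line 1 remove [ziz] add [jiz] -> 5 lines: eak mftki jiz nwdhz jao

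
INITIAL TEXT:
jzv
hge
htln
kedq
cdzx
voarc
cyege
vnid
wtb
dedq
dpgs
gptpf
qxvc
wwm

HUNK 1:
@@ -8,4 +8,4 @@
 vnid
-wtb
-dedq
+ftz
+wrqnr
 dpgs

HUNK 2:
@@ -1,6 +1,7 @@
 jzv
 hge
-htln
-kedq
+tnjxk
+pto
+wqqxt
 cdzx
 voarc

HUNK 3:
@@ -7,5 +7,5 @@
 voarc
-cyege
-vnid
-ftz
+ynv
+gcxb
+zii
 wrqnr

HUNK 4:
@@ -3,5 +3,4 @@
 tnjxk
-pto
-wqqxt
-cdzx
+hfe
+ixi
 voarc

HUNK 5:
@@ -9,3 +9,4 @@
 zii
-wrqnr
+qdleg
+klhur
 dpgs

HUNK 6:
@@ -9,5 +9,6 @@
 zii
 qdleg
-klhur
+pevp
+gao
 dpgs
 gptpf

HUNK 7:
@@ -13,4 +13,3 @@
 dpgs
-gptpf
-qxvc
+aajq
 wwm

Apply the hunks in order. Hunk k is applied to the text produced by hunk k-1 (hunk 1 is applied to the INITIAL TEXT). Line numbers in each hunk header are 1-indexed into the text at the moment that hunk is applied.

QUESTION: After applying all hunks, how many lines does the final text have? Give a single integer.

Answer: 15

Derivation:
Hunk 1: at line 8 remove [wtb,dedq] add [ftz,wrqnr] -> 14 lines: jzv hge htln kedq cdzx voarc cyege vnid ftz wrqnr dpgs gptpf qxvc wwm
Hunk 2: at line 1 remove [htln,kedq] add [tnjxk,pto,wqqxt] -> 15 lines: jzv hge tnjxk pto wqqxt cdzx voarc cyege vnid ftz wrqnr dpgs gptpf qxvc wwm
Hunk 3: at line 7 remove [cyege,vnid,ftz] add [ynv,gcxb,zii] -> 15 lines: jzv hge tnjxk pto wqqxt cdzx voarc ynv gcxb zii wrqnr dpgs gptpf qxvc wwm
Hunk 4: at line 3 remove [pto,wqqxt,cdzx] add [hfe,ixi] -> 14 lines: jzv hge tnjxk hfe ixi voarc ynv gcxb zii wrqnr dpgs gptpf qxvc wwm
Hunk 5: at line 9 remove [wrqnr] add [qdleg,klhur] -> 15 lines: jzv hge tnjxk hfe ixi voarc ynv gcxb zii qdleg klhur dpgs gptpf qxvc wwm
Hunk 6: at line 9 remove [klhur] add [pevp,gao] -> 16 lines: jzv hge tnjxk hfe ixi voarc ynv gcxb zii qdleg pevp gao dpgs gptpf qxvc wwm
Hunk 7: at line 13 remove [gptpf,qxvc] add [aajq] -> 15 lines: jzv hge tnjxk hfe ixi voarc ynv gcxb zii qdleg pevp gao dpgs aajq wwm
Final line count: 15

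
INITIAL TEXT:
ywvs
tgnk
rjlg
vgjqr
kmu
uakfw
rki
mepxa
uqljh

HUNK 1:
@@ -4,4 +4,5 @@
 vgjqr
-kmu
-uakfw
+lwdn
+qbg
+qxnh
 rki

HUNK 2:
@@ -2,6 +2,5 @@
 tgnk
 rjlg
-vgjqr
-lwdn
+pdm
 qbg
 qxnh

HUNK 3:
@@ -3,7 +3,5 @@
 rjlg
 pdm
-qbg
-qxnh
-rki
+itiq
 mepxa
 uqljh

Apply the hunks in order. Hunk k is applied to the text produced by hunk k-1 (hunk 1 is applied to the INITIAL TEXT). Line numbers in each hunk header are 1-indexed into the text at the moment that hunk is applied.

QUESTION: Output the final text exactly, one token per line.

Answer: ywvs
tgnk
rjlg
pdm
itiq
mepxa
uqljh

Derivation:
Hunk 1: at line 4 remove [kmu,uakfw] add [lwdn,qbg,qxnh] -> 10 lines: ywvs tgnk rjlg vgjqr lwdn qbg qxnh rki mepxa uqljh
Hunk 2: at line 2 remove [vgjqr,lwdn] add [pdm] -> 9 lines: ywvs tgnk rjlg pdm qbg qxnh rki mepxa uqljh
Hunk 3: at line 3 remove [qbg,qxnh,rki] add [itiq] -> 7 lines: ywvs tgnk rjlg pdm itiq mepxa uqljh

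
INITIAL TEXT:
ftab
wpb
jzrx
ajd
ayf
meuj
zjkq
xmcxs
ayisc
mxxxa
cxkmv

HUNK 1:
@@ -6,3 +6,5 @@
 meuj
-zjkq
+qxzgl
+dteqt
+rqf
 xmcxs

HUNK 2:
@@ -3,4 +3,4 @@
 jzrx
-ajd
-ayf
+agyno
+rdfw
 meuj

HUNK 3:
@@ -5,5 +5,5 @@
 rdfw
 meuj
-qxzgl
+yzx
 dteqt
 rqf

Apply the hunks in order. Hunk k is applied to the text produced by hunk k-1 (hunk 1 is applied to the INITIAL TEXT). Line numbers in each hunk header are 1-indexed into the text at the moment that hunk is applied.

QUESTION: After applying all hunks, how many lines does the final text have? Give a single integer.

Answer: 13

Derivation:
Hunk 1: at line 6 remove [zjkq] add [qxzgl,dteqt,rqf] -> 13 lines: ftab wpb jzrx ajd ayf meuj qxzgl dteqt rqf xmcxs ayisc mxxxa cxkmv
Hunk 2: at line 3 remove [ajd,ayf] add [agyno,rdfw] -> 13 lines: ftab wpb jzrx agyno rdfw meuj qxzgl dteqt rqf xmcxs ayisc mxxxa cxkmv
Hunk 3: at line 5 remove [qxzgl] add [yzx] -> 13 lines: ftab wpb jzrx agyno rdfw meuj yzx dteqt rqf xmcxs ayisc mxxxa cxkmv
Final line count: 13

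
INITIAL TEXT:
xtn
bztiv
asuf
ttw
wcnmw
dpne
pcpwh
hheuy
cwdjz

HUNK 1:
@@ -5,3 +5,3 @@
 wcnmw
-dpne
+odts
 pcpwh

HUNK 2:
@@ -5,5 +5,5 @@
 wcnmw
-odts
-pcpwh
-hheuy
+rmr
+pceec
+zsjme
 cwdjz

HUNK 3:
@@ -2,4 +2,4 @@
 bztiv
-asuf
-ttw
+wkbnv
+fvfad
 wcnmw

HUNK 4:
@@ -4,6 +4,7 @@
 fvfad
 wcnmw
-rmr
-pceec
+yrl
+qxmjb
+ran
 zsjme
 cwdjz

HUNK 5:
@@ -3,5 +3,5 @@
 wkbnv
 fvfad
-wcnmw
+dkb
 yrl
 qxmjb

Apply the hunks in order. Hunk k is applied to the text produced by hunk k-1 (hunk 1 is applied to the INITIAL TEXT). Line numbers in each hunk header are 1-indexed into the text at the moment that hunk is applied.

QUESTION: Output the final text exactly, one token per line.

Hunk 1: at line 5 remove [dpne] add [odts] -> 9 lines: xtn bztiv asuf ttw wcnmw odts pcpwh hheuy cwdjz
Hunk 2: at line 5 remove [odts,pcpwh,hheuy] add [rmr,pceec,zsjme] -> 9 lines: xtn bztiv asuf ttw wcnmw rmr pceec zsjme cwdjz
Hunk 3: at line 2 remove [asuf,ttw] add [wkbnv,fvfad] -> 9 lines: xtn bztiv wkbnv fvfad wcnmw rmr pceec zsjme cwdjz
Hunk 4: at line 4 remove [rmr,pceec] add [yrl,qxmjb,ran] -> 10 lines: xtn bztiv wkbnv fvfad wcnmw yrl qxmjb ran zsjme cwdjz
Hunk 5: at line 3 remove [wcnmw] add [dkb] -> 10 lines: xtn bztiv wkbnv fvfad dkb yrl qxmjb ran zsjme cwdjz

Answer: xtn
bztiv
wkbnv
fvfad
dkb
yrl
qxmjb
ran
zsjme
cwdjz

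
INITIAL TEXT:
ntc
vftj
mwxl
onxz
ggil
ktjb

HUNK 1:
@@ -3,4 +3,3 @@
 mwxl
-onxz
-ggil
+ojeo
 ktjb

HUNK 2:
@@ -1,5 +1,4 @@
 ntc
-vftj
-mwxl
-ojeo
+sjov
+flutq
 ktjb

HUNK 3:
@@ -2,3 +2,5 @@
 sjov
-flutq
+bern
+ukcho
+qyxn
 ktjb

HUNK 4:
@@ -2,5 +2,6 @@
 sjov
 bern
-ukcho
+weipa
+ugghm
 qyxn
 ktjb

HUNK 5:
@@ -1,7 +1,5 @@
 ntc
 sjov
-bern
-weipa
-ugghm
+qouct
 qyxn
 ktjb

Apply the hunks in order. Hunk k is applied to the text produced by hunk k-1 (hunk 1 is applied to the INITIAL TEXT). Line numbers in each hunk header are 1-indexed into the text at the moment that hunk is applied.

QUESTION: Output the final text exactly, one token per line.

Answer: ntc
sjov
qouct
qyxn
ktjb

Derivation:
Hunk 1: at line 3 remove [onxz,ggil] add [ojeo] -> 5 lines: ntc vftj mwxl ojeo ktjb
Hunk 2: at line 1 remove [vftj,mwxl,ojeo] add [sjov,flutq] -> 4 lines: ntc sjov flutq ktjb
Hunk 3: at line 2 remove [flutq] add [bern,ukcho,qyxn] -> 6 lines: ntc sjov bern ukcho qyxn ktjb
Hunk 4: at line 2 remove [ukcho] add [weipa,ugghm] -> 7 lines: ntc sjov bern weipa ugghm qyxn ktjb
Hunk 5: at line 1 remove [bern,weipa,ugghm] add [qouct] -> 5 lines: ntc sjov qouct qyxn ktjb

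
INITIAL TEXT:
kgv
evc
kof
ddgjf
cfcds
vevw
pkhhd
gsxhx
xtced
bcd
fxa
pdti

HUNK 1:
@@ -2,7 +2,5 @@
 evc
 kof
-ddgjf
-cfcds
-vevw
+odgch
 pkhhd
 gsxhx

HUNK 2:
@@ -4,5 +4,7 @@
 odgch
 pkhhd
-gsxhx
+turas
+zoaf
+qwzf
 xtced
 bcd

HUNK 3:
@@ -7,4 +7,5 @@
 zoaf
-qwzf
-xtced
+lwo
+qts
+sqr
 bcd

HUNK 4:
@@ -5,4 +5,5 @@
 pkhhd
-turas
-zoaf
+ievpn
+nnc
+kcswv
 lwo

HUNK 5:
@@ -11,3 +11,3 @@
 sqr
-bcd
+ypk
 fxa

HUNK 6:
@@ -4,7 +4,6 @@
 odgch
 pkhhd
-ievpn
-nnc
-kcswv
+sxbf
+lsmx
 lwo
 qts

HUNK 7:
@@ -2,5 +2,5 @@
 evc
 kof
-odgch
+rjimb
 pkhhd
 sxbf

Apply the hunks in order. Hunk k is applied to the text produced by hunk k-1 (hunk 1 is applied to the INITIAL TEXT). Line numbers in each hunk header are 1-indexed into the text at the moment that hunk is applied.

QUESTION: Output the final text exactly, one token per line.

Answer: kgv
evc
kof
rjimb
pkhhd
sxbf
lsmx
lwo
qts
sqr
ypk
fxa
pdti

Derivation:
Hunk 1: at line 2 remove [ddgjf,cfcds,vevw] add [odgch] -> 10 lines: kgv evc kof odgch pkhhd gsxhx xtced bcd fxa pdti
Hunk 2: at line 4 remove [gsxhx] add [turas,zoaf,qwzf] -> 12 lines: kgv evc kof odgch pkhhd turas zoaf qwzf xtced bcd fxa pdti
Hunk 3: at line 7 remove [qwzf,xtced] add [lwo,qts,sqr] -> 13 lines: kgv evc kof odgch pkhhd turas zoaf lwo qts sqr bcd fxa pdti
Hunk 4: at line 5 remove [turas,zoaf] add [ievpn,nnc,kcswv] -> 14 lines: kgv evc kof odgch pkhhd ievpn nnc kcswv lwo qts sqr bcd fxa pdti
Hunk 5: at line 11 remove [bcd] add [ypk] -> 14 lines: kgv evc kof odgch pkhhd ievpn nnc kcswv lwo qts sqr ypk fxa pdti
Hunk 6: at line 4 remove [ievpn,nnc,kcswv] add [sxbf,lsmx] -> 13 lines: kgv evc kof odgch pkhhd sxbf lsmx lwo qts sqr ypk fxa pdti
Hunk 7: at line 2 remove [odgch] add [rjimb] -> 13 lines: kgv evc kof rjimb pkhhd sxbf lsmx lwo qts sqr ypk fxa pdti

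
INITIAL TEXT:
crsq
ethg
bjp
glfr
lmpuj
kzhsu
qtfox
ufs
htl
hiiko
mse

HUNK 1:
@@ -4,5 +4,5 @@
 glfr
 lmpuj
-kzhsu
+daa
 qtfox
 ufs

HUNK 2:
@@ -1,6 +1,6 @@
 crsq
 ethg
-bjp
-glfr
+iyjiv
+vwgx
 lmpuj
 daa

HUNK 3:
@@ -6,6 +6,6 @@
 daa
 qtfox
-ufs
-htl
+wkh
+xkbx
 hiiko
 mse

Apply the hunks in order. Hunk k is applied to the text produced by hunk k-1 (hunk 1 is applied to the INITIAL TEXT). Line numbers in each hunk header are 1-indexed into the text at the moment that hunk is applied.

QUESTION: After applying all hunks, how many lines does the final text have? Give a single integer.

Answer: 11

Derivation:
Hunk 1: at line 4 remove [kzhsu] add [daa] -> 11 lines: crsq ethg bjp glfr lmpuj daa qtfox ufs htl hiiko mse
Hunk 2: at line 1 remove [bjp,glfr] add [iyjiv,vwgx] -> 11 lines: crsq ethg iyjiv vwgx lmpuj daa qtfox ufs htl hiiko mse
Hunk 3: at line 6 remove [ufs,htl] add [wkh,xkbx] -> 11 lines: crsq ethg iyjiv vwgx lmpuj daa qtfox wkh xkbx hiiko mse
Final line count: 11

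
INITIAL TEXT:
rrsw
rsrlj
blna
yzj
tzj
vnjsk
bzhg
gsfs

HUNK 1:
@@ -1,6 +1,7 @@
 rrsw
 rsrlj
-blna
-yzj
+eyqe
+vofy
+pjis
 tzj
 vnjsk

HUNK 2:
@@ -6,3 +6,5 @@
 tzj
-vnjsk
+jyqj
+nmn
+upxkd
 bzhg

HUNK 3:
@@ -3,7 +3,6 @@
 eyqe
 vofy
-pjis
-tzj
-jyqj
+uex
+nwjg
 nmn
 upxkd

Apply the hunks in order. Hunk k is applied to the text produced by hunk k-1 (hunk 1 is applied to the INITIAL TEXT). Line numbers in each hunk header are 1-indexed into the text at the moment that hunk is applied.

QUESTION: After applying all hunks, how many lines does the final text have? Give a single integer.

Hunk 1: at line 1 remove [blna,yzj] add [eyqe,vofy,pjis] -> 9 lines: rrsw rsrlj eyqe vofy pjis tzj vnjsk bzhg gsfs
Hunk 2: at line 6 remove [vnjsk] add [jyqj,nmn,upxkd] -> 11 lines: rrsw rsrlj eyqe vofy pjis tzj jyqj nmn upxkd bzhg gsfs
Hunk 3: at line 3 remove [pjis,tzj,jyqj] add [uex,nwjg] -> 10 lines: rrsw rsrlj eyqe vofy uex nwjg nmn upxkd bzhg gsfs
Final line count: 10

Answer: 10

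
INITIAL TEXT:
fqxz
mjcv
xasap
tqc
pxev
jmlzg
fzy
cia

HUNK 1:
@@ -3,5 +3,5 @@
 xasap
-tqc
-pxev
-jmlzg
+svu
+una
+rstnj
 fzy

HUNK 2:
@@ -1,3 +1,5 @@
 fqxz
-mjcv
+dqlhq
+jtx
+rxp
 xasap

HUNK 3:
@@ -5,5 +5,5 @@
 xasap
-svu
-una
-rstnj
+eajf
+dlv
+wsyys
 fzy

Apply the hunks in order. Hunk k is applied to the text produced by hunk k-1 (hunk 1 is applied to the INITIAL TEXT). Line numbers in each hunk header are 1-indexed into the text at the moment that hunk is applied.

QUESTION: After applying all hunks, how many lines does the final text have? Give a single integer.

Answer: 10

Derivation:
Hunk 1: at line 3 remove [tqc,pxev,jmlzg] add [svu,una,rstnj] -> 8 lines: fqxz mjcv xasap svu una rstnj fzy cia
Hunk 2: at line 1 remove [mjcv] add [dqlhq,jtx,rxp] -> 10 lines: fqxz dqlhq jtx rxp xasap svu una rstnj fzy cia
Hunk 3: at line 5 remove [svu,una,rstnj] add [eajf,dlv,wsyys] -> 10 lines: fqxz dqlhq jtx rxp xasap eajf dlv wsyys fzy cia
Final line count: 10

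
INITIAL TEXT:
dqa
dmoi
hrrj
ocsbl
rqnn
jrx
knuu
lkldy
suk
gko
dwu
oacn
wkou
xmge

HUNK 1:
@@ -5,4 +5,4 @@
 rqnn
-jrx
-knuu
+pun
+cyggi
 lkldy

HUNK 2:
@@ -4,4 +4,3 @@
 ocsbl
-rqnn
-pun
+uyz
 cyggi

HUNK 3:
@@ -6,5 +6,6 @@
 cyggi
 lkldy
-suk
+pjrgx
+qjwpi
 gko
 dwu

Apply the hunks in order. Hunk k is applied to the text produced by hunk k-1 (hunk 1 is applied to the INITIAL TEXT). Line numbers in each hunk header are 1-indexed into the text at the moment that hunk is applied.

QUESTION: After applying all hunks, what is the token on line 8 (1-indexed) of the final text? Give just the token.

Answer: pjrgx

Derivation:
Hunk 1: at line 5 remove [jrx,knuu] add [pun,cyggi] -> 14 lines: dqa dmoi hrrj ocsbl rqnn pun cyggi lkldy suk gko dwu oacn wkou xmge
Hunk 2: at line 4 remove [rqnn,pun] add [uyz] -> 13 lines: dqa dmoi hrrj ocsbl uyz cyggi lkldy suk gko dwu oacn wkou xmge
Hunk 3: at line 6 remove [suk] add [pjrgx,qjwpi] -> 14 lines: dqa dmoi hrrj ocsbl uyz cyggi lkldy pjrgx qjwpi gko dwu oacn wkou xmge
Final line 8: pjrgx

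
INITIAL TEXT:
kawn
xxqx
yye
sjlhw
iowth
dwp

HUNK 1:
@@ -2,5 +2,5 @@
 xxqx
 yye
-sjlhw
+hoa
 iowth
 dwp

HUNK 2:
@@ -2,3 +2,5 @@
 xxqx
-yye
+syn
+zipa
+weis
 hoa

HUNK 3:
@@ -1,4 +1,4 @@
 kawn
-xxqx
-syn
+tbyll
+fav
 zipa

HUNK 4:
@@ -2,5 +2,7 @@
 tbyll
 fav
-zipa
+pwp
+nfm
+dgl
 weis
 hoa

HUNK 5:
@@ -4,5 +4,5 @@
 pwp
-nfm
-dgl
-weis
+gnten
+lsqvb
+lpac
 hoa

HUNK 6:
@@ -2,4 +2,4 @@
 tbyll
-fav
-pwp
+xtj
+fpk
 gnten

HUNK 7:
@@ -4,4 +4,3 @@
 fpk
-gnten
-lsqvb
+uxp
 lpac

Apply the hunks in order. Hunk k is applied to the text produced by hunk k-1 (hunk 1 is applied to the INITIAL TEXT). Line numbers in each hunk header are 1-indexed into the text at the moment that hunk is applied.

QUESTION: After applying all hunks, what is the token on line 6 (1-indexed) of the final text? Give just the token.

Hunk 1: at line 2 remove [sjlhw] add [hoa] -> 6 lines: kawn xxqx yye hoa iowth dwp
Hunk 2: at line 2 remove [yye] add [syn,zipa,weis] -> 8 lines: kawn xxqx syn zipa weis hoa iowth dwp
Hunk 3: at line 1 remove [xxqx,syn] add [tbyll,fav] -> 8 lines: kawn tbyll fav zipa weis hoa iowth dwp
Hunk 4: at line 2 remove [zipa] add [pwp,nfm,dgl] -> 10 lines: kawn tbyll fav pwp nfm dgl weis hoa iowth dwp
Hunk 5: at line 4 remove [nfm,dgl,weis] add [gnten,lsqvb,lpac] -> 10 lines: kawn tbyll fav pwp gnten lsqvb lpac hoa iowth dwp
Hunk 6: at line 2 remove [fav,pwp] add [xtj,fpk] -> 10 lines: kawn tbyll xtj fpk gnten lsqvb lpac hoa iowth dwp
Hunk 7: at line 4 remove [gnten,lsqvb] add [uxp] -> 9 lines: kawn tbyll xtj fpk uxp lpac hoa iowth dwp
Final line 6: lpac

Answer: lpac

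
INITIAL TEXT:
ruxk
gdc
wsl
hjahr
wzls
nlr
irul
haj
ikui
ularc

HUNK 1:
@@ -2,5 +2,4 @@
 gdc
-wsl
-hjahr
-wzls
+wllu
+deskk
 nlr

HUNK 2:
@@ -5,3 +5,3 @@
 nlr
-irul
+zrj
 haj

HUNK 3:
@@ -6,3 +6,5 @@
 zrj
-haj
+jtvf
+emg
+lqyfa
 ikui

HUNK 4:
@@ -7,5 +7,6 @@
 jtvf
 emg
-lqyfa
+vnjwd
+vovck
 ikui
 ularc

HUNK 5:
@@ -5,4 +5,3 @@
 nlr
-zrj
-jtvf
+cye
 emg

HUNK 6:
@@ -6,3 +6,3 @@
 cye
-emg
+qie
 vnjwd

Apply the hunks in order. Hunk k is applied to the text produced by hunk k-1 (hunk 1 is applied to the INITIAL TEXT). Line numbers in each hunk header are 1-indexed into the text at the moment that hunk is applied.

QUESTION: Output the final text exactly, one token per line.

Answer: ruxk
gdc
wllu
deskk
nlr
cye
qie
vnjwd
vovck
ikui
ularc

Derivation:
Hunk 1: at line 2 remove [wsl,hjahr,wzls] add [wllu,deskk] -> 9 lines: ruxk gdc wllu deskk nlr irul haj ikui ularc
Hunk 2: at line 5 remove [irul] add [zrj] -> 9 lines: ruxk gdc wllu deskk nlr zrj haj ikui ularc
Hunk 3: at line 6 remove [haj] add [jtvf,emg,lqyfa] -> 11 lines: ruxk gdc wllu deskk nlr zrj jtvf emg lqyfa ikui ularc
Hunk 4: at line 7 remove [lqyfa] add [vnjwd,vovck] -> 12 lines: ruxk gdc wllu deskk nlr zrj jtvf emg vnjwd vovck ikui ularc
Hunk 5: at line 5 remove [zrj,jtvf] add [cye] -> 11 lines: ruxk gdc wllu deskk nlr cye emg vnjwd vovck ikui ularc
Hunk 6: at line 6 remove [emg] add [qie] -> 11 lines: ruxk gdc wllu deskk nlr cye qie vnjwd vovck ikui ularc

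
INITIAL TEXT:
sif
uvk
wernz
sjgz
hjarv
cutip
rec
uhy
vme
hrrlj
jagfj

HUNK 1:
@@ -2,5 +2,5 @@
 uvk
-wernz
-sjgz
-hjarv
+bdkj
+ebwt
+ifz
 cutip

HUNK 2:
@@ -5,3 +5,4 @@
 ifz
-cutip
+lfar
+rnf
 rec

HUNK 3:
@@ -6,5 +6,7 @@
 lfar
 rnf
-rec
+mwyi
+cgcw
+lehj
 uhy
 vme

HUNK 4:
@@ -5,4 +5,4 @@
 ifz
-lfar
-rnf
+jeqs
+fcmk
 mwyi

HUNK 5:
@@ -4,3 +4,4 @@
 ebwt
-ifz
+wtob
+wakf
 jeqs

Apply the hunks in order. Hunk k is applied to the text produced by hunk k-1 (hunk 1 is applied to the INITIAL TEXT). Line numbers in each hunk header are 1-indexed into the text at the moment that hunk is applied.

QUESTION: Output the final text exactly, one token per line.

Answer: sif
uvk
bdkj
ebwt
wtob
wakf
jeqs
fcmk
mwyi
cgcw
lehj
uhy
vme
hrrlj
jagfj

Derivation:
Hunk 1: at line 2 remove [wernz,sjgz,hjarv] add [bdkj,ebwt,ifz] -> 11 lines: sif uvk bdkj ebwt ifz cutip rec uhy vme hrrlj jagfj
Hunk 2: at line 5 remove [cutip] add [lfar,rnf] -> 12 lines: sif uvk bdkj ebwt ifz lfar rnf rec uhy vme hrrlj jagfj
Hunk 3: at line 6 remove [rec] add [mwyi,cgcw,lehj] -> 14 lines: sif uvk bdkj ebwt ifz lfar rnf mwyi cgcw lehj uhy vme hrrlj jagfj
Hunk 4: at line 5 remove [lfar,rnf] add [jeqs,fcmk] -> 14 lines: sif uvk bdkj ebwt ifz jeqs fcmk mwyi cgcw lehj uhy vme hrrlj jagfj
Hunk 5: at line 4 remove [ifz] add [wtob,wakf] -> 15 lines: sif uvk bdkj ebwt wtob wakf jeqs fcmk mwyi cgcw lehj uhy vme hrrlj jagfj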